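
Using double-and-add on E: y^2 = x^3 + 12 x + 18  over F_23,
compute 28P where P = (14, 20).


k = 28 = 11100_2 (binary, LSB first: 00111)
Double-and-add from P = (14, 20):
  bit 0 = 0: acc unchanged = O
  bit 1 = 0: acc unchanged = O
  bit 2 = 1: acc = O + (21, 20) = (21, 20)
  bit 3 = 1: acc = (21, 20) + (20, 22) = (9, 2)
  bit 4 = 1: acc = (9, 2) + (1, 10) = (14, 3)

28P = (14, 3)


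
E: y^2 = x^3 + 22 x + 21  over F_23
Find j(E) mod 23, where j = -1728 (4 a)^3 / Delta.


Delta = -16(4 a^3 + 27 b^2) mod 23 = 15
-1728 * (4 a)^3 = -1728 * (4*22)^3 mod 23 = 8
j = 8 * 15^(-1) mod 23 = 22

j = 22 (mod 23)


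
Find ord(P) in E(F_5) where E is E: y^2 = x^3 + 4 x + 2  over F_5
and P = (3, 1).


Compute successive multiples of P until we hit O:
  1P = (3, 1)
  2P = (3, 4)
  3P = O

ord(P) = 3


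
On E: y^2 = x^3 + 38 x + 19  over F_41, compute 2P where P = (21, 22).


Doubling: s = (3 x1^2 + a) / (2 y1)
s = (3*21^2 + 38) / (2*22) mod 41 = 30
x3 = s^2 - 2 x1 mod 41 = 30^2 - 2*21 = 38
y3 = s (x1 - x3) - y1 mod 41 = 30 * (21 - 38) - 22 = 1

2P = (38, 1)


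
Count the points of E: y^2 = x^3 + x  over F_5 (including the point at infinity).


For each x in F_5, count y with y^2 = x^3 + 1 x + 0 mod 5:
  x = 0: RHS = 0, y in [0]  -> 1 point(s)
  x = 2: RHS = 0, y in [0]  -> 1 point(s)
  x = 3: RHS = 0, y in [0]  -> 1 point(s)
Affine points: 3. Add the point at infinity: total = 4.

#E(F_5) = 4


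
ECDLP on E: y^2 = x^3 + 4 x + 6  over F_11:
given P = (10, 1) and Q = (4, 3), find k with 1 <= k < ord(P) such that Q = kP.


Enumerate multiples of P until we hit Q = (4, 3):
  1P = (10, 1)
  2P = (6, 2)
  3P = (4, 3)
Match found at i = 3.

k = 3


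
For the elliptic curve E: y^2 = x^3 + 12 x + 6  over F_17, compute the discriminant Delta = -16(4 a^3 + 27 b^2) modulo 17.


4 a^3 + 27 b^2 = 4*12^3 + 27*6^2 = 6912 + 972 = 7884
Delta = -16 * (7884) = -126144
Delta mod 17 = 13

Delta = 13 (mod 17)


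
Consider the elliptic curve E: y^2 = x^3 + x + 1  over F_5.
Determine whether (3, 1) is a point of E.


Check whether y^2 = x^3 + 1 x + 1 (mod 5) for (x, y) = (3, 1).
LHS: y^2 = 1^2 mod 5 = 1
RHS: x^3 + 1 x + 1 = 3^3 + 1*3 + 1 mod 5 = 1
LHS = RHS

Yes, on the curve


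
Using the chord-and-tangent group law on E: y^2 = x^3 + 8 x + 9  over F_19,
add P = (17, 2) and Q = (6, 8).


P != Q, so use the chord formula.
s = (y2 - y1) / (x2 - x1) = (6) / (8) mod 19 = 15
x3 = s^2 - x1 - x2 mod 19 = 15^2 - 17 - 6 = 12
y3 = s (x1 - x3) - y1 mod 19 = 15 * (17 - 12) - 2 = 16

P + Q = (12, 16)


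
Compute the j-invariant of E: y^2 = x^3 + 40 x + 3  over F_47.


Delta = -16(4 a^3 + 27 b^2) mod 47 = 16
-1728 * (4 a)^3 = -1728 * (4*40)^3 mod 47 = 14
j = 14 * 16^(-1) mod 47 = 42

j = 42 (mod 47)


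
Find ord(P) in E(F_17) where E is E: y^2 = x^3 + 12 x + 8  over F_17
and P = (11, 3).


Compute successive multiples of P until we hit O:
  1P = (11, 3)
  2P = (4, 1)
  3P = (0, 5)
  4P = (8, 15)
  5P = (14, 9)
  6P = (13, 10)
  7P = (1, 15)
  8P = (1, 2)
  ... (continuing to 15P)
  15P = O

ord(P) = 15


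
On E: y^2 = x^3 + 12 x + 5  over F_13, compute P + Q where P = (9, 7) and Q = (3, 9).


P != Q, so use the chord formula.
s = (y2 - y1) / (x2 - x1) = (2) / (7) mod 13 = 4
x3 = s^2 - x1 - x2 mod 13 = 4^2 - 9 - 3 = 4
y3 = s (x1 - x3) - y1 mod 13 = 4 * (9 - 4) - 7 = 0

P + Q = (4, 0)


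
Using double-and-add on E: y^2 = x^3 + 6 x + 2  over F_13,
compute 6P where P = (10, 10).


k = 6 = 110_2 (binary, LSB first: 011)
Double-and-add from P = (10, 10):
  bit 0 = 0: acc unchanged = O
  bit 1 = 1: acc = O + (7, 6) = (7, 6)
  bit 2 = 1: acc = (7, 6) + (8, 4) = (2, 10)

6P = (2, 10)


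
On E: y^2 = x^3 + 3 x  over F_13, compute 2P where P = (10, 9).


Doubling: s = (3 x1^2 + a) / (2 y1)
s = (3*10^2 + 3) / (2*9) mod 13 = 6
x3 = s^2 - 2 x1 mod 13 = 6^2 - 2*10 = 3
y3 = s (x1 - x3) - y1 mod 13 = 6 * (10 - 3) - 9 = 7

2P = (3, 7)


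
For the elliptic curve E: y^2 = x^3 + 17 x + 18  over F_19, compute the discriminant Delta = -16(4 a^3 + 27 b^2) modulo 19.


4 a^3 + 27 b^2 = 4*17^3 + 27*18^2 = 19652 + 8748 = 28400
Delta = -16 * (28400) = -454400
Delta mod 19 = 4

Delta = 4 (mod 19)


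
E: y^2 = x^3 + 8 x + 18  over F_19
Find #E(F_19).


For each x in F_19, count y with y^2 = x^3 + 8 x + 18 mod 19:
  x = 2: RHS = 4, y in [2, 17]  -> 2 point(s)
  x = 4: RHS = 0, y in [0]  -> 1 point(s)
  x = 6: RHS = 16, y in [4, 15]  -> 2 point(s)
  x = 8: RHS = 5, y in [9, 10]  -> 2 point(s)
  x = 13: RHS = 1, y in [1, 18]  -> 2 point(s)
  x = 14: RHS = 5, y in [9, 10]  -> 2 point(s)
  x = 15: RHS = 17, y in [6, 13]  -> 2 point(s)
  x = 16: RHS = 5, y in [9, 10]  -> 2 point(s)
  x = 18: RHS = 9, y in [3, 16]  -> 2 point(s)
Affine points: 17. Add the point at infinity: total = 18.

#E(F_19) = 18


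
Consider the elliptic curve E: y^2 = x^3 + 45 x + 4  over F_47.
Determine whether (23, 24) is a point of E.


Check whether y^2 = x^3 + 45 x + 4 (mod 47) for (x, y) = (23, 24).
LHS: y^2 = 24^2 mod 47 = 12
RHS: x^3 + 45 x + 4 = 23^3 + 45*23 + 4 mod 47 = 46
LHS != RHS

No, not on the curve


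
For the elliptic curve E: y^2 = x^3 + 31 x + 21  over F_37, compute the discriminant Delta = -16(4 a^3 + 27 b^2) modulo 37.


4 a^3 + 27 b^2 = 4*31^3 + 27*21^2 = 119164 + 11907 = 131071
Delta = -16 * (131071) = -2097136
Delta mod 37 = 24

Delta = 24 (mod 37)


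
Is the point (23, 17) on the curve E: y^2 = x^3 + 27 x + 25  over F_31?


Check whether y^2 = x^3 + 27 x + 25 (mod 31) for (x, y) = (23, 17).
LHS: y^2 = 17^2 mod 31 = 10
RHS: x^3 + 27 x + 25 = 23^3 + 27*23 + 25 mod 31 = 10
LHS = RHS

Yes, on the curve


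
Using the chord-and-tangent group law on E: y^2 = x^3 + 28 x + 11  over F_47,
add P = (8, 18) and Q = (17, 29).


P != Q, so use the chord formula.
s = (y2 - y1) / (x2 - x1) = (11) / (9) mod 47 = 43
x3 = s^2 - x1 - x2 mod 47 = 43^2 - 8 - 17 = 38
y3 = s (x1 - x3) - y1 mod 47 = 43 * (8 - 38) - 18 = 8

P + Q = (38, 8)


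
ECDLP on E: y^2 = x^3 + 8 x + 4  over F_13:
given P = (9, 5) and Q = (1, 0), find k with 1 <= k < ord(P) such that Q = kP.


Enumerate multiples of P until we hit Q = (1, 0):
  1P = (9, 5)
  2P = (4, 10)
  3P = (1, 0)
Match found at i = 3.

k = 3


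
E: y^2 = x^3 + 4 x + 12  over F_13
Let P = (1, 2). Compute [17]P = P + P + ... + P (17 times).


k = 17 = 10001_2 (binary, LSB first: 10001)
Double-and-add from P = (1, 2):
  bit 0 = 1: acc = O + (1, 2) = (1, 2)
  bit 1 = 0: acc unchanged = (1, 2)
  bit 2 = 0: acc unchanged = (1, 2)
  bit 3 = 0: acc unchanged = (1, 2)
  bit 4 = 1: acc = (1, 2) + (5, 12) = (10, 8)

17P = (10, 8)


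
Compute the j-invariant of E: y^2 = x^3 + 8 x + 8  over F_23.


Delta = -16(4 a^3 + 27 b^2) mod 23 = 5
-1728 * (4 a)^3 = -1728 * (4*8)^3 mod 23 = 21
j = 21 * 5^(-1) mod 23 = 18

j = 18 (mod 23)


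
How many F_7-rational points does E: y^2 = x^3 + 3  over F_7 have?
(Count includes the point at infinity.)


For each x in F_7, count y with y^2 = x^3 + 0 x + 3 mod 7:
  x = 1: RHS = 4, y in [2, 5]  -> 2 point(s)
  x = 2: RHS = 4, y in [2, 5]  -> 2 point(s)
  x = 3: RHS = 2, y in [3, 4]  -> 2 point(s)
  x = 4: RHS = 4, y in [2, 5]  -> 2 point(s)
  x = 5: RHS = 2, y in [3, 4]  -> 2 point(s)
  x = 6: RHS = 2, y in [3, 4]  -> 2 point(s)
Affine points: 12. Add the point at infinity: total = 13.

#E(F_7) = 13


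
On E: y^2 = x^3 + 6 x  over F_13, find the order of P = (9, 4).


Compute successive multiples of P until we hit O:
  1P = (9, 4)
  2P = (4, 7)
  3P = (4, 6)
  4P = (9, 9)
  5P = O

ord(P) = 5


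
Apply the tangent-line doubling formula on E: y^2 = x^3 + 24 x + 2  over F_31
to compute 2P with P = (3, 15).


Doubling: s = (3 x1^2 + a) / (2 y1)
s = (3*3^2 + 24) / (2*15) mod 31 = 11
x3 = s^2 - 2 x1 mod 31 = 11^2 - 2*3 = 22
y3 = s (x1 - x3) - y1 mod 31 = 11 * (3 - 22) - 15 = 24

2P = (22, 24)


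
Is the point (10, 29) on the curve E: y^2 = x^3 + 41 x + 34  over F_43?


Check whether y^2 = x^3 + 41 x + 34 (mod 43) for (x, y) = (10, 29).
LHS: y^2 = 29^2 mod 43 = 24
RHS: x^3 + 41 x + 34 = 10^3 + 41*10 + 34 mod 43 = 25
LHS != RHS

No, not on the curve


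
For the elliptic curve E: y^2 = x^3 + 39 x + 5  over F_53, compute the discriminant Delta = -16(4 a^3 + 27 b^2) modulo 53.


4 a^3 + 27 b^2 = 4*39^3 + 27*5^2 = 237276 + 675 = 237951
Delta = -16 * (237951) = -3807216
Delta mod 53 = 39

Delta = 39 (mod 53)


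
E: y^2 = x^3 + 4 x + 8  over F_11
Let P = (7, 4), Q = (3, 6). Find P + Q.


P != Q, so use the chord formula.
s = (y2 - y1) / (x2 - x1) = (2) / (7) mod 11 = 5
x3 = s^2 - x1 - x2 mod 11 = 5^2 - 7 - 3 = 4
y3 = s (x1 - x3) - y1 mod 11 = 5 * (7 - 4) - 4 = 0

P + Q = (4, 0)


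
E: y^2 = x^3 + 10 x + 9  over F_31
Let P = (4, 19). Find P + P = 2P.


Doubling: s = (3 x1^2 + a) / (2 y1)
s = (3*4^2 + 10) / (2*19) mod 31 = 26
x3 = s^2 - 2 x1 mod 31 = 26^2 - 2*4 = 17
y3 = s (x1 - x3) - y1 mod 31 = 26 * (4 - 17) - 19 = 15

2P = (17, 15)


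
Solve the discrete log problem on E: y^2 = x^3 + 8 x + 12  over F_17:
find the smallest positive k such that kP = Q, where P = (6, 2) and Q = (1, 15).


Enumerate multiples of P until we hit Q = (1, 15):
  1P = (6, 2)
  2P = (13, 16)
  3P = (2, 6)
  4P = (10, 2)
  5P = (1, 15)
Match found at i = 5.

k = 5


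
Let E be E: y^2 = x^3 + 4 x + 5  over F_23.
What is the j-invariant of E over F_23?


Delta = -16(4 a^3 + 27 b^2) mod 23 = 8
-1728 * (4 a)^3 = -1728 * (4*4)^3 mod 23 = 17
j = 17 * 8^(-1) mod 23 = 5

j = 5 (mod 23)


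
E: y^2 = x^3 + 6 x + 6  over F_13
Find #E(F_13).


For each x in F_13, count y with y^2 = x^3 + 6 x + 6 mod 13:
  x = 1: RHS = 0, y in [0]  -> 1 point(s)
  x = 2: RHS = 0, y in [0]  -> 1 point(s)
  x = 3: RHS = 12, y in [5, 8]  -> 2 point(s)
  x = 4: RHS = 3, y in [4, 9]  -> 2 point(s)
  x = 7: RHS = 1, y in [1, 12]  -> 2 point(s)
  x = 9: RHS = 9, y in [3, 10]  -> 2 point(s)
  x = 10: RHS = 0, y in [0]  -> 1 point(s)
  x = 11: RHS = 12, y in [5, 8]  -> 2 point(s)
  x = 12: RHS = 12, y in [5, 8]  -> 2 point(s)
Affine points: 15. Add the point at infinity: total = 16.

#E(F_13) = 16


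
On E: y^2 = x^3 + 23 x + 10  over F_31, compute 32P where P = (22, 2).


k = 32 = 100000_2 (binary, LSB first: 000001)
Double-and-add from P = (22, 2):
  bit 0 = 0: acc unchanged = O
  bit 1 = 0: acc unchanged = O
  bit 2 = 0: acc unchanged = O
  bit 3 = 0: acc unchanged = O
  bit 4 = 0: acc unchanged = O
  bit 5 = 1: acc = O + (29, 7) = (29, 7)

32P = (29, 7)


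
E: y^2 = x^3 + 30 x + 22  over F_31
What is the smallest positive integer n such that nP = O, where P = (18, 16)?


Compute successive multiples of P until we hit O:
  1P = (18, 16)
  2P = (2, 20)
  3P = (13, 6)
  4P = (4, 12)
  5P = (23, 18)
  6P = (10, 12)
  7P = (11, 3)
  8P = (20, 29)
  ... (continuing to 27P)
  27P = O

ord(P) = 27


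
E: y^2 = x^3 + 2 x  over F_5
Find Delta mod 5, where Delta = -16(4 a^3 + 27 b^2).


4 a^3 + 27 b^2 = 4*2^3 + 27*0^2 = 32 + 0 = 32
Delta = -16 * (32) = -512
Delta mod 5 = 3

Delta = 3 (mod 5)


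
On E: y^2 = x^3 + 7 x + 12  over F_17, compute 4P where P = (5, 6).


k = 4 = 100_2 (binary, LSB first: 001)
Double-and-add from P = (5, 6):
  bit 0 = 0: acc unchanged = O
  bit 1 = 0: acc unchanged = O
  bit 2 = 1: acc = O + (3, 14) = (3, 14)

4P = (3, 14)


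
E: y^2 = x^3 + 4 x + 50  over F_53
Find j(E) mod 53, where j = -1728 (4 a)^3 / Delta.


Delta = -16(4 a^3 + 27 b^2) mod 53 = 19
-1728 * (4 a)^3 = -1728 * (4*4)^3 mod 53 = 50
j = 50 * 19^(-1) mod 53 = 11

j = 11 (mod 53)


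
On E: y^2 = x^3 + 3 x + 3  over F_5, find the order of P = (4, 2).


Compute successive multiples of P until we hit O:
  1P = (4, 2)
  2P = (3, 2)
  3P = (3, 3)
  4P = (4, 3)
  5P = O

ord(P) = 5


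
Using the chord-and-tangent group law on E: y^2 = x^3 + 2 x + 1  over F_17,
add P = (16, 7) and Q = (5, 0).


P != Q, so use the chord formula.
s = (y2 - y1) / (x2 - x1) = (10) / (6) mod 17 = 13
x3 = s^2 - x1 - x2 mod 17 = 13^2 - 16 - 5 = 12
y3 = s (x1 - x3) - y1 mod 17 = 13 * (16 - 12) - 7 = 11

P + Q = (12, 11)


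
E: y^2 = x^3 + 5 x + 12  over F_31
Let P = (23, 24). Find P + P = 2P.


Doubling: s = (3 x1^2 + a) / (2 y1)
s = (3*23^2 + 5) / (2*24) mod 31 = 28
x3 = s^2 - 2 x1 mod 31 = 28^2 - 2*23 = 25
y3 = s (x1 - x3) - y1 mod 31 = 28 * (23 - 25) - 24 = 13

2P = (25, 13)


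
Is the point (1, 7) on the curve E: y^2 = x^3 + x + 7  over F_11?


Check whether y^2 = x^3 + 1 x + 7 (mod 11) for (x, y) = (1, 7).
LHS: y^2 = 7^2 mod 11 = 5
RHS: x^3 + 1 x + 7 = 1^3 + 1*1 + 7 mod 11 = 9
LHS != RHS

No, not on the curve


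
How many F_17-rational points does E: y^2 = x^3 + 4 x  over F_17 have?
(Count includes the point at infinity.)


For each x in F_17, count y with y^2 = x^3 + 4 x + 0 mod 17:
  x = 0: RHS = 0, y in [0]  -> 1 point(s)
  x = 2: RHS = 16, y in [4, 13]  -> 2 point(s)
  x = 5: RHS = 9, y in [3, 14]  -> 2 point(s)
  x = 6: RHS = 2, y in [6, 11]  -> 2 point(s)
  x = 8: RHS = 0, y in [0]  -> 1 point(s)
  x = 9: RHS = 0, y in [0]  -> 1 point(s)
  x = 11: RHS = 15, y in [7, 10]  -> 2 point(s)
  x = 12: RHS = 8, y in [5, 12]  -> 2 point(s)
  x = 15: RHS = 1, y in [1, 16]  -> 2 point(s)
Affine points: 15. Add the point at infinity: total = 16.

#E(F_17) = 16


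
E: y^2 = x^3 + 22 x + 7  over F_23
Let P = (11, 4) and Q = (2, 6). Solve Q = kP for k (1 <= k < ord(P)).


Enumerate multiples of P until we hit Q = (2, 6):
  1P = (11, 4)
  2P = (3, 13)
  3P = (2, 6)
Match found at i = 3.

k = 3


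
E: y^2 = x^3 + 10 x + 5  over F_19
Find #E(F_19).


For each x in F_19, count y with y^2 = x^3 + 10 x + 5 mod 19:
  x = 0: RHS = 5, y in [9, 10]  -> 2 point(s)
  x = 1: RHS = 16, y in [4, 15]  -> 2 point(s)
  x = 3: RHS = 5, y in [9, 10]  -> 2 point(s)
  x = 5: RHS = 9, y in [3, 16]  -> 2 point(s)
  x = 7: RHS = 0, y in [0]  -> 1 point(s)
  x = 9: RHS = 7, y in [8, 11]  -> 2 point(s)
  x = 14: RHS = 1, y in [1, 18]  -> 2 point(s)
  x = 16: RHS = 5, y in [9, 10]  -> 2 point(s)
Affine points: 15. Add the point at infinity: total = 16.

#E(F_19) = 16


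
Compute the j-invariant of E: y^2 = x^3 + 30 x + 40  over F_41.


Delta = -16(4 a^3 + 27 b^2) mod 41 = 5
-1728 * (4 a)^3 = -1728 * (4*30)^3 mod 41 = 39
j = 39 * 5^(-1) mod 41 = 16

j = 16 (mod 41)


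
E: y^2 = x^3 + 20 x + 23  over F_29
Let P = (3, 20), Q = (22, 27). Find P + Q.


P != Q, so use the chord formula.
s = (y2 - y1) / (x2 - x1) = (7) / (19) mod 29 = 8
x3 = s^2 - x1 - x2 mod 29 = 8^2 - 3 - 22 = 10
y3 = s (x1 - x3) - y1 mod 29 = 8 * (3 - 10) - 20 = 11

P + Q = (10, 11)


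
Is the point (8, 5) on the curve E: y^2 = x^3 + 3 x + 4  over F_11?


Check whether y^2 = x^3 + 3 x + 4 (mod 11) for (x, y) = (8, 5).
LHS: y^2 = 5^2 mod 11 = 3
RHS: x^3 + 3 x + 4 = 8^3 + 3*8 + 4 mod 11 = 1
LHS != RHS

No, not on the curve


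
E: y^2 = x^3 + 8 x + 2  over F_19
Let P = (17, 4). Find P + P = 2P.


Doubling: s = (3 x1^2 + a) / (2 y1)
s = (3*17^2 + 8) / (2*4) mod 19 = 12
x3 = s^2 - 2 x1 mod 19 = 12^2 - 2*17 = 15
y3 = s (x1 - x3) - y1 mod 19 = 12 * (17 - 15) - 4 = 1

2P = (15, 1)


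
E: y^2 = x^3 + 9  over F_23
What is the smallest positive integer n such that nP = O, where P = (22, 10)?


Compute successive multiples of P until we hit O:
  1P = (22, 10)
  2P = (3, 17)
  3P = (14, 4)
  4P = (12, 9)
  5P = (15, 16)
  6P = (21, 22)
  7P = (9, 18)
  8P = (0, 3)
  ... (continuing to 24P)
  24P = O

ord(P) = 24


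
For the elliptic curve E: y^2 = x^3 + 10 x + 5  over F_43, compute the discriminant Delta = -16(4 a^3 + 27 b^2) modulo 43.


4 a^3 + 27 b^2 = 4*10^3 + 27*5^2 = 4000 + 675 = 4675
Delta = -16 * (4675) = -74800
Delta mod 43 = 20

Delta = 20 (mod 43)


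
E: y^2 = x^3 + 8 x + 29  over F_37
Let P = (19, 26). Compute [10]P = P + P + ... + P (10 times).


k = 10 = 1010_2 (binary, LSB first: 0101)
Double-and-add from P = (19, 26):
  bit 0 = 0: acc unchanged = O
  bit 1 = 1: acc = O + (33, 9) = (33, 9)
  bit 2 = 0: acc unchanged = (33, 9)
  bit 3 = 1: acc = (33, 9) + (20, 7) = (30, 0)

10P = (30, 0)


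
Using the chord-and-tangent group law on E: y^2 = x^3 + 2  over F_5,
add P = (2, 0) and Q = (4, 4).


P != Q, so use the chord formula.
s = (y2 - y1) / (x2 - x1) = (4) / (2) mod 5 = 2
x3 = s^2 - x1 - x2 mod 5 = 2^2 - 2 - 4 = 3
y3 = s (x1 - x3) - y1 mod 5 = 2 * (2 - 3) - 0 = 3

P + Q = (3, 3)


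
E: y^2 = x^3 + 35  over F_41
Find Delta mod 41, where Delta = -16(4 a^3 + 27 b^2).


4 a^3 + 27 b^2 = 4*0^3 + 27*35^2 = 0 + 33075 = 33075
Delta = -16 * (33075) = -529200
Delta mod 41 = 28

Delta = 28 (mod 41)


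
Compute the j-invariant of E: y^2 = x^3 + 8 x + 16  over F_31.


Delta = -16(4 a^3 + 27 b^2) mod 31 = 15
-1728 * (4 a)^3 = -1728 * (4*8)^3 mod 31 = 8
j = 8 * 15^(-1) mod 31 = 15

j = 15 (mod 31)


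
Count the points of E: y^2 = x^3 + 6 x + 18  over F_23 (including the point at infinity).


For each x in F_23, count y with y^2 = x^3 + 6 x + 18 mod 23:
  x = 0: RHS = 18, y in [8, 15]  -> 2 point(s)
  x = 1: RHS = 2, y in [5, 18]  -> 2 point(s)
  x = 5: RHS = 12, y in [9, 14]  -> 2 point(s)
  x = 7: RHS = 12, y in [9, 14]  -> 2 point(s)
  x = 8: RHS = 3, y in [7, 16]  -> 2 point(s)
  x = 11: RHS = 12, y in [9, 14]  -> 2 point(s)
  x = 12: RHS = 1, y in [1, 22]  -> 2 point(s)
  x = 13: RHS = 16, y in [4, 19]  -> 2 point(s)
  x = 16: RHS = 1, y in [1, 22]  -> 2 point(s)
  x = 18: RHS = 1, y in [1, 22]  -> 2 point(s)
Affine points: 20. Add the point at infinity: total = 21.

#E(F_23) = 21


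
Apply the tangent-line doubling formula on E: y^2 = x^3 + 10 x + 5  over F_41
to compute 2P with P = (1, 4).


Doubling: s = (3 x1^2 + a) / (2 y1)
s = (3*1^2 + 10) / (2*4) mod 41 = 17
x3 = s^2 - 2 x1 mod 41 = 17^2 - 2*1 = 0
y3 = s (x1 - x3) - y1 mod 41 = 17 * (1 - 0) - 4 = 13

2P = (0, 13)


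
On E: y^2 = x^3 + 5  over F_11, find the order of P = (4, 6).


Compute successive multiples of P until we hit O:
  1P = (4, 6)
  2P = (8, 0)
  3P = (4, 5)
  4P = O

ord(P) = 4


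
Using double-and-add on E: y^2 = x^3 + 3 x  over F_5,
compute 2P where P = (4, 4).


k = 2 = 10_2 (binary, LSB first: 01)
Double-and-add from P = (4, 4):
  bit 0 = 0: acc unchanged = O
  bit 1 = 1: acc = O + (1, 2) = (1, 2)

2P = (1, 2)


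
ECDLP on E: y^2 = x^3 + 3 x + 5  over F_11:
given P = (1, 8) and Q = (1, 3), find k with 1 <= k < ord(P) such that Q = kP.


Enumerate multiples of P until we hit Q = (1, 3):
  1P = (1, 8)
  2P = (10, 1)
  3P = (4, 9)
  4P = (0, 7)
  5P = (0, 4)
  6P = (4, 2)
  7P = (10, 10)
  8P = (1, 3)
Match found at i = 8.

k = 8


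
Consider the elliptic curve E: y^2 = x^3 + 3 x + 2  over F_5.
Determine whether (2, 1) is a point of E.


Check whether y^2 = x^3 + 3 x + 2 (mod 5) for (x, y) = (2, 1).
LHS: y^2 = 1^2 mod 5 = 1
RHS: x^3 + 3 x + 2 = 2^3 + 3*2 + 2 mod 5 = 1
LHS = RHS

Yes, on the curve


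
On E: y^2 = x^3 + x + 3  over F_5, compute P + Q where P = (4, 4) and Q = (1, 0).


P != Q, so use the chord formula.
s = (y2 - y1) / (x2 - x1) = (1) / (2) mod 5 = 3
x3 = s^2 - x1 - x2 mod 5 = 3^2 - 4 - 1 = 4
y3 = s (x1 - x3) - y1 mod 5 = 3 * (4 - 4) - 4 = 1

P + Q = (4, 1)


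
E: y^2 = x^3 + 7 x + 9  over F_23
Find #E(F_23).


For each x in F_23, count y with y^2 = x^3 + 7 x + 9 mod 23:
  x = 0: RHS = 9, y in [3, 20]  -> 2 point(s)
  x = 2: RHS = 8, y in [10, 13]  -> 2 point(s)
  x = 4: RHS = 9, y in [3, 20]  -> 2 point(s)
  x = 5: RHS = 8, y in [10, 13]  -> 2 point(s)
  x = 8: RHS = 2, y in [5, 18]  -> 2 point(s)
  x = 12: RHS = 4, y in [2, 21]  -> 2 point(s)
  x = 15: RHS = 16, y in [4, 19]  -> 2 point(s)
  x = 16: RHS = 8, y in [10, 13]  -> 2 point(s)
  x = 17: RHS = 4, y in [2, 21]  -> 2 point(s)
  x = 19: RHS = 9, y in [3, 20]  -> 2 point(s)
  x = 22: RHS = 1, y in [1, 22]  -> 2 point(s)
Affine points: 22. Add the point at infinity: total = 23.

#E(F_23) = 23


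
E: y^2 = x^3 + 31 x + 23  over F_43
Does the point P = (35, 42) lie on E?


Check whether y^2 = x^3 + 31 x + 23 (mod 43) for (x, y) = (35, 42).
LHS: y^2 = 42^2 mod 43 = 1
RHS: x^3 + 31 x + 23 = 35^3 + 31*35 + 23 mod 43 = 37
LHS != RHS

No, not on the curve


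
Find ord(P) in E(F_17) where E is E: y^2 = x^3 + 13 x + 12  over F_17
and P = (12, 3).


Compute successive multiples of P until we hit O:
  1P = (12, 3)
  2P = (6, 0)
  3P = (12, 14)
  4P = O

ord(P) = 4


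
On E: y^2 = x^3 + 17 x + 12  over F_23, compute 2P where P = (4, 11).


Doubling: s = (3 x1^2 + a) / (2 y1)
s = (3*4^2 + 17) / (2*11) mod 23 = 4
x3 = s^2 - 2 x1 mod 23 = 4^2 - 2*4 = 8
y3 = s (x1 - x3) - y1 mod 23 = 4 * (4 - 8) - 11 = 19

2P = (8, 19)


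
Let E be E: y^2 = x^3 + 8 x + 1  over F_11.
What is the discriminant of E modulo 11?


4 a^3 + 27 b^2 = 4*8^3 + 27*1^2 = 2048 + 27 = 2075
Delta = -16 * (2075) = -33200
Delta mod 11 = 9

Delta = 9 (mod 11)


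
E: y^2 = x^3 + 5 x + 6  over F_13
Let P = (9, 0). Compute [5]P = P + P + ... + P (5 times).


k = 5 = 101_2 (binary, LSB first: 101)
Double-and-add from P = (9, 0):
  bit 0 = 1: acc = O + (9, 0) = (9, 0)
  bit 1 = 0: acc unchanged = (9, 0)
  bit 2 = 1: acc = (9, 0) + O = (9, 0)

5P = (9, 0)


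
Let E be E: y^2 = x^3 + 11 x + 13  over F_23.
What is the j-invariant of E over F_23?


Delta = -16(4 a^3 + 27 b^2) mod 23 = 2
-1728 * (4 a)^3 = -1728 * (4*11)^3 mod 23 = 1
j = 1 * 2^(-1) mod 23 = 12

j = 12 (mod 23)


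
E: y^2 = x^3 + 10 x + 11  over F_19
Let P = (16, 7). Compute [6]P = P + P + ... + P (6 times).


k = 6 = 110_2 (binary, LSB first: 011)
Double-and-add from P = (16, 7):
  bit 0 = 0: acc unchanged = O
  bit 1 = 1: acc = O + (3, 7) = (3, 7)
  bit 2 = 1: acc = (3, 7) + (10, 3) = (4, 18)

6P = (4, 18)


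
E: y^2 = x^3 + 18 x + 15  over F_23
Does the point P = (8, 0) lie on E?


Check whether y^2 = x^3 + 18 x + 15 (mod 23) for (x, y) = (8, 0).
LHS: y^2 = 0^2 mod 23 = 0
RHS: x^3 + 18 x + 15 = 8^3 + 18*8 + 15 mod 23 = 4
LHS != RHS

No, not on the curve


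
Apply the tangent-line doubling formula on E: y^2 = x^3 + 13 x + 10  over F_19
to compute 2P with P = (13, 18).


Doubling: s = (3 x1^2 + a) / (2 y1)
s = (3*13^2 + 13) / (2*18) mod 19 = 6
x3 = s^2 - 2 x1 mod 19 = 6^2 - 2*13 = 10
y3 = s (x1 - x3) - y1 mod 19 = 6 * (13 - 10) - 18 = 0

2P = (10, 0)


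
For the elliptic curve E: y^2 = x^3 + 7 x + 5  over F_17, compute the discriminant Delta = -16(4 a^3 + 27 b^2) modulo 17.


4 a^3 + 27 b^2 = 4*7^3 + 27*5^2 = 1372 + 675 = 2047
Delta = -16 * (2047) = -32752
Delta mod 17 = 7

Delta = 7 (mod 17)


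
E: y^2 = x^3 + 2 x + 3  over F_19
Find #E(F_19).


For each x in F_19, count y with y^2 = x^3 + 2 x + 3 mod 19:
  x = 1: RHS = 6, y in [5, 14]  -> 2 point(s)
  x = 3: RHS = 17, y in [6, 13]  -> 2 point(s)
  x = 5: RHS = 5, y in [9, 10]  -> 2 point(s)
  x = 9: RHS = 9, y in [3, 16]  -> 2 point(s)
  x = 10: RHS = 16, y in [4, 15]  -> 2 point(s)
  x = 11: RHS = 7, y in [8, 11]  -> 2 point(s)
  x = 12: RHS = 7, y in [8, 11]  -> 2 point(s)
  x = 14: RHS = 1, y in [1, 18]  -> 2 point(s)
  x = 15: RHS = 7, y in [8, 11]  -> 2 point(s)
  x = 18: RHS = 0, y in [0]  -> 1 point(s)
Affine points: 19. Add the point at infinity: total = 20.

#E(F_19) = 20


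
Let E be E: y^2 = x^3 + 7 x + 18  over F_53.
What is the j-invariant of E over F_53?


Delta = -16(4 a^3 + 27 b^2) mod 53 = 48
-1728 * (4 a)^3 = -1728 * (4*7)^3 mod 53 = 51
j = 51 * 48^(-1) mod 53 = 11

j = 11 (mod 53)


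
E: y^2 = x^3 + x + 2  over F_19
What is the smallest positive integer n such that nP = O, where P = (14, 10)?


Compute successive multiples of P until we hit O:
  1P = (14, 10)
  2P = (10, 9)
  3P = (1, 17)
  4P = (8, 16)
  5P = (17, 12)
  6P = (18, 0)
  7P = (17, 7)
  8P = (8, 3)
  ... (continuing to 12P)
  12P = O

ord(P) = 12


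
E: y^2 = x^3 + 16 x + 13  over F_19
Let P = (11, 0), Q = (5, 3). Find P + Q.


P != Q, so use the chord formula.
s = (y2 - y1) / (x2 - x1) = (3) / (13) mod 19 = 9
x3 = s^2 - x1 - x2 mod 19 = 9^2 - 11 - 5 = 8
y3 = s (x1 - x3) - y1 mod 19 = 9 * (11 - 8) - 0 = 8

P + Q = (8, 8)


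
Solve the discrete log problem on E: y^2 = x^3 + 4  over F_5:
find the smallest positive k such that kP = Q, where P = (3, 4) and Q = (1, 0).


Enumerate multiples of P until we hit Q = (1, 0):
  1P = (3, 4)
  2P = (0, 3)
  3P = (1, 0)
Match found at i = 3.

k = 3


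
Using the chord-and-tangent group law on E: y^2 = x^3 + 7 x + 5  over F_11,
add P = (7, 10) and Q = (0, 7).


P != Q, so use the chord formula.
s = (y2 - y1) / (x2 - x1) = (8) / (4) mod 11 = 2
x3 = s^2 - x1 - x2 mod 11 = 2^2 - 7 - 0 = 8
y3 = s (x1 - x3) - y1 mod 11 = 2 * (7 - 8) - 10 = 10

P + Q = (8, 10)


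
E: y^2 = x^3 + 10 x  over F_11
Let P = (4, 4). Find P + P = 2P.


Doubling: s = (3 x1^2 + a) / (2 y1)
s = (3*4^2 + 10) / (2*4) mod 11 = 10
x3 = s^2 - 2 x1 mod 11 = 10^2 - 2*4 = 4
y3 = s (x1 - x3) - y1 mod 11 = 10 * (4 - 4) - 4 = 7

2P = (4, 7)


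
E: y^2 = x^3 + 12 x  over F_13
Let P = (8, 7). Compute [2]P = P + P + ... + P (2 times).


k = 2 = 10_2 (binary, LSB first: 01)
Double-and-add from P = (8, 7):
  bit 0 = 0: acc unchanged = O
  bit 1 = 1: acc = O + (0, 0) = (0, 0)

2P = (0, 0)


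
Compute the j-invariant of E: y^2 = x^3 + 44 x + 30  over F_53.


Delta = -16(4 a^3 + 27 b^2) mod 53 = 24
-1728 * (4 a)^3 = -1728 * (4*44)^3 mod 53 = 35
j = 35 * 24^(-1) mod 53 = 39

j = 39 (mod 53)


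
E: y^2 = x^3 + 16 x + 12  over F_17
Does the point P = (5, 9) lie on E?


Check whether y^2 = x^3 + 16 x + 12 (mod 17) for (x, y) = (5, 9).
LHS: y^2 = 9^2 mod 17 = 13
RHS: x^3 + 16 x + 12 = 5^3 + 16*5 + 12 mod 17 = 13
LHS = RHS

Yes, on the curve


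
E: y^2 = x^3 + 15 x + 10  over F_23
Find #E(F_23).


For each x in F_23, count y with y^2 = x^3 + 15 x + 10 mod 23:
  x = 1: RHS = 3, y in [7, 16]  -> 2 point(s)
  x = 2: RHS = 2, y in [5, 18]  -> 2 point(s)
  x = 3: RHS = 13, y in [6, 17]  -> 2 point(s)
  x = 5: RHS = 3, y in [7, 16]  -> 2 point(s)
  x = 9: RHS = 0, y in [0]  -> 1 point(s)
  x = 12: RHS = 9, y in [3, 20]  -> 2 point(s)
  x = 17: RHS = 3, y in [7, 16]  -> 2 point(s)
  x = 19: RHS = 1, y in [1, 22]  -> 2 point(s)
  x = 21: RHS = 18, y in [8, 15]  -> 2 point(s)
Affine points: 17. Add the point at infinity: total = 18.

#E(F_23) = 18


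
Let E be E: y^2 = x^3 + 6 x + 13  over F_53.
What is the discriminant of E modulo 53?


4 a^3 + 27 b^2 = 4*6^3 + 27*13^2 = 864 + 4563 = 5427
Delta = -16 * (5427) = -86832
Delta mod 53 = 35

Delta = 35 (mod 53)


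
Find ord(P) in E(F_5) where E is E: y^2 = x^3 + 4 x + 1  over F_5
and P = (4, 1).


Compute successive multiples of P until we hit O:
  1P = (4, 1)
  2P = (3, 0)
  3P = (4, 4)
  4P = O

ord(P) = 4


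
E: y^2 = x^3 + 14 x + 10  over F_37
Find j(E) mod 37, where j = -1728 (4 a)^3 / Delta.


Delta = -16(4 a^3 + 27 b^2) mod 37 = 2
-1728 * (4 a)^3 = -1728 * (4*14)^3 mod 37 = 6
j = 6 * 2^(-1) mod 37 = 3

j = 3 (mod 37)


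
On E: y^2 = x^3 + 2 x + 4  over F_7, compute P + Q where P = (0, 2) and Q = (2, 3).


P != Q, so use the chord formula.
s = (y2 - y1) / (x2 - x1) = (1) / (2) mod 7 = 4
x3 = s^2 - x1 - x2 mod 7 = 4^2 - 0 - 2 = 0
y3 = s (x1 - x3) - y1 mod 7 = 4 * (0 - 0) - 2 = 5

P + Q = (0, 5)


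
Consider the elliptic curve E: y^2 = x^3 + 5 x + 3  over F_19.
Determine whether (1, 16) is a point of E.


Check whether y^2 = x^3 + 5 x + 3 (mod 19) for (x, y) = (1, 16).
LHS: y^2 = 16^2 mod 19 = 9
RHS: x^3 + 5 x + 3 = 1^3 + 5*1 + 3 mod 19 = 9
LHS = RHS

Yes, on the curve


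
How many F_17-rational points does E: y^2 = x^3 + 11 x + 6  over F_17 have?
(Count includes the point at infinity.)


For each x in F_17, count y with y^2 = x^3 + 11 x + 6 mod 17:
  x = 1: RHS = 1, y in [1, 16]  -> 2 point(s)
  x = 2: RHS = 2, y in [6, 11]  -> 2 point(s)
  x = 3: RHS = 15, y in [7, 10]  -> 2 point(s)
  x = 5: RHS = 16, y in [4, 13]  -> 2 point(s)
  x = 6: RHS = 16, y in [4, 13]  -> 2 point(s)
  x = 7: RHS = 1, y in [1, 16]  -> 2 point(s)
  x = 9: RHS = 1, y in [1, 16]  -> 2 point(s)
  x = 11: RHS = 13, y in [8, 9]  -> 2 point(s)
  x = 12: RHS = 13, y in [8, 9]  -> 2 point(s)
  x = 13: RHS = 0, y in [0]  -> 1 point(s)
Affine points: 19. Add the point at infinity: total = 20.

#E(F_17) = 20


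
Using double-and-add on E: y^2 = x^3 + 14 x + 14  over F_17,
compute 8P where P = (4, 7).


k = 8 = 1000_2 (binary, LSB first: 0001)
Double-and-add from P = (4, 7):
  bit 0 = 0: acc unchanged = O
  bit 1 = 0: acc unchanged = O
  bit 2 = 0: acc unchanged = O
  bit 3 = 1: acc = O + (6, 5) = (6, 5)

8P = (6, 5)


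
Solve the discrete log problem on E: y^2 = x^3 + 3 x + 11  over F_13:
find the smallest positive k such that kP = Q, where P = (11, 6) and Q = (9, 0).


Enumerate multiples of P until we hit Q = (9, 0):
  1P = (11, 6)
  2P = (8, 1)
  3P = (4, 10)
  4P = (10, 12)
  5P = (2, 5)
  6P = (9, 0)
Match found at i = 6.

k = 6


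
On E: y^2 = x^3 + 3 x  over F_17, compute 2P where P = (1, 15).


Doubling: s = (3 x1^2 + a) / (2 y1)
s = (3*1^2 + 3) / (2*15) mod 17 = 7
x3 = s^2 - 2 x1 mod 17 = 7^2 - 2*1 = 13
y3 = s (x1 - x3) - y1 mod 17 = 7 * (1 - 13) - 15 = 3

2P = (13, 3)


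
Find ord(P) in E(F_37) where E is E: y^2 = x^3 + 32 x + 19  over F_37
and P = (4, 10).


Compute successive multiples of P until we hit O:
  1P = (4, 10)
  2P = (8, 11)
  3P = (32, 20)
  4P = (10, 9)
  5P = (22, 30)
  6P = (20, 1)
  7P = (23, 3)
  8P = (21, 6)
  ... (continuing to 22P)
  22P = O

ord(P) = 22


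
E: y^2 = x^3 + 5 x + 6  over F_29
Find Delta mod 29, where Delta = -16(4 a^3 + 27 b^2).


4 a^3 + 27 b^2 = 4*5^3 + 27*6^2 = 500 + 972 = 1472
Delta = -16 * (1472) = -23552
Delta mod 29 = 25

Delta = 25 (mod 29)


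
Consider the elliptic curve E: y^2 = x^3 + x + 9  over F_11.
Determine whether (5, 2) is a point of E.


Check whether y^2 = x^3 + 1 x + 9 (mod 11) for (x, y) = (5, 2).
LHS: y^2 = 2^2 mod 11 = 4
RHS: x^3 + 1 x + 9 = 5^3 + 1*5 + 9 mod 11 = 7
LHS != RHS

No, not on the curve


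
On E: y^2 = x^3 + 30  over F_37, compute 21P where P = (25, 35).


k = 21 = 10101_2 (binary, LSB first: 10101)
Double-and-add from P = (25, 35):
  bit 0 = 1: acc = O + (25, 35) = (25, 35)
  bit 1 = 0: acc unchanged = (25, 35)
  bit 2 = 1: acc = (25, 35) + (15, 36) = (7, 15)
  bit 3 = 0: acc unchanged = (7, 15)
  bit 4 = 1: acc = (7, 15) + (28, 35) = (29, 31)

21P = (29, 31)


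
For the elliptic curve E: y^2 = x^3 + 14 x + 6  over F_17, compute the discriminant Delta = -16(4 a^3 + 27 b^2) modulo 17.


4 a^3 + 27 b^2 = 4*14^3 + 27*6^2 = 10976 + 972 = 11948
Delta = -16 * (11948) = -191168
Delta mod 17 = 14

Delta = 14 (mod 17)


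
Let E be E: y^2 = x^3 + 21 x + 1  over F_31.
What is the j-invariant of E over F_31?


Delta = -16(4 a^3 + 27 b^2) mod 31 = 18
-1728 * (4 a)^3 = -1728 * (4*21)^3 mod 31 = 27
j = 27 * 18^(-1) mod 31 = 17

j = 17 (mod 31)


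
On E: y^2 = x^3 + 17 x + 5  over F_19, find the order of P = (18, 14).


Compute successive multiples of P until we hit O:
  1P = (18, 14)
  2P = (6, 0)
  3P = (18, 5)
  4P = O

ord(P) = 4


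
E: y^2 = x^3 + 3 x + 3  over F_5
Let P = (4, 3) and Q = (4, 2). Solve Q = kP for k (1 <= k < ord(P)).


Enumerate multiples of P until we hit Q = (4, 2):
  1P = (4, 3)
  2P = (3, 3)
  3P = (3, 2)
  4P = (4, 2)
Match found at i = 4.

k = 4


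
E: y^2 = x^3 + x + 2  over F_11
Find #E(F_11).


For each x in F_11, count y with y^2 = x^3 + 1 x + 2 mod 11:
  x = 1: RHS = 4, y in [2, 9]  -> 2 point(s)
  x = 2: RHS = 1, y in [1, 10]  -> 2 point(s)
  x = 4: RHS = 4, y in [2, 9]  -> 2 point(s)
  x = 5: RHS = 0, y in [0]  -> 1 point(s)
  x = 6: RHS = 4, y in [2, 9]  -> 2 point(s)
  x = 7: RHS = 0, y in [0]  -> 1 point(s)
  x = 8: RHS = 5, y in [4, 7]  -> 2 point(s)
  x = 9: RHS = 3, y in [5, 6]  -> 2 point(s)
  x = 10: RHS = 0, y in [0]  -> 1 point(s)
Affine points: 15. Add the point at infinity: total = 16.

#E(F_11) = 16


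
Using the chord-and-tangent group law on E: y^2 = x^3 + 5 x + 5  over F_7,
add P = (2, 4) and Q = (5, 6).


P != Q, so use the chord formula.
s = (y2 - y1) / (x2 - x1) = (2) / (3) mod 7 = 3
x3 = s^2 - x1 - x2 mod 7 = 3^2 - 2 - 5 = 2
y3 = s (x1 - x3) - y1 mod 7 = 3 * (2 - 2) - 4 = 3

P + Q = (2, 3)


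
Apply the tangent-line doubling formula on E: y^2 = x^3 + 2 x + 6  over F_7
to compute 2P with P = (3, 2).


Doubling: s = (3 x1^2 + a) / (2 y1)
s = (3*3^2 + 2) / (2*2) mod 7 = 2
x3 = s^2 - 2 x1 mod 7 = 2^2 - 2*3 = 5
y3 = s (x1 - x3) - y1 mod 7 = 2 * (3 - 5) - 2 = 1

2P = (5, 1)


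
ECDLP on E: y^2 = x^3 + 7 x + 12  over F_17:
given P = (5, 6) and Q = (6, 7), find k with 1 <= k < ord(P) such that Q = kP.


Enumerate multiples of P until we hit Q = (6, 7):
  1P = (5, 6)
  2P = (6, 7)
Match found at i = 2.

k = 2


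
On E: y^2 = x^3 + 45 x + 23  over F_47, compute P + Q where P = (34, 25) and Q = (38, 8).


P != Q, so use the chord formula.
s = (y2 - y1) / (x2 - x1) = (30) / (4) mod 47 = 31
x3 = s^2 - x1 - x2 mod 47 = 31^2 - 34 - 38 = 43
y3 = s (x1 - x3) - y1 mod 47 = 31 * (34 - 43) - 25 = 25

P + Q = (43, 25)


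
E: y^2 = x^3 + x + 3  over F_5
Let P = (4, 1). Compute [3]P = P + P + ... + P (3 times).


k = 3 = 11_2 (binary, LSB first: 11)
Double-and-add from P = (4, 1):
  bit 0 = 1: acc = O + (4, 1) = (4, 1)
  bit 1 = 1: acc = (4, 1) + (1, 0) = (4, 4)

3P = (4, 4)


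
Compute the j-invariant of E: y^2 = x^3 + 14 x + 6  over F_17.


Delta = -16(4 a^3 + 27 b^2) mod 17 = 14
-1728 * (4 a)^3 = -1728 * (4*14)^3 mod 17 = 2
j = 2 * 14^(-1) mod 17 = 5

j = 5 (mod 17)


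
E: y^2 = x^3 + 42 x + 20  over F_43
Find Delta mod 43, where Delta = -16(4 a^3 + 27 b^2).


4 a^3 + 27 b^2 = 4*42^3 + 27*20^2 = 296352 + 10800 = 307152
Delta = -16 * (307152) = -4914432
Delta mod 43 = 38

Delta = 38 (mod 43)


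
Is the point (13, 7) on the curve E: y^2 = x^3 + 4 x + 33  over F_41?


Check whether y^2 = x^3 + 4 x + 33 (mod 41) for (x, y) = (13, 7).
LHS: y^2 = 7^2 mod 41 = 8
RHS: x^3 + 4 x + 33 = 13^3 + 4*13 + 33 mod 41 = 27
LHS != RHS

No, not on the curve


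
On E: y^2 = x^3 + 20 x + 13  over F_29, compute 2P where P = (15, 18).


Doubling: s = (3 x1^2 + a) / (2 y1)
s = (3*15^2 + 20) / (2*18) mod 29 = 4
x3 = s^2 - 2 x1 mod 29 = 4^2 - 2*15 = 15
y3 = s (x1 - x3) - y1 mod 29 = 4 * (15 - 15) - 18 = 11

2P = (15, 11)


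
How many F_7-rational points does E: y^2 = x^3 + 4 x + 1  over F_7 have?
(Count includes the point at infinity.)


For each x in F_7, count y with y^2 = x^3 + 4 x + 1 mod 7:
  x = 0: RHS = 1, y in [1, 6]  -> 2 point(s)
  x = 4: RHS = 4, y in [2, 5]  -> 2 point(s)
Affine points: 4. Add the point at infinity: total = 5.

#E(F_7) = 5


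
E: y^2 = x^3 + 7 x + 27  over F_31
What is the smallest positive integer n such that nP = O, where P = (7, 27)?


Compute successive multiples of P until we hit O:
  1P = (7, 27)
  2P = (2, 24)
  3P = (5, 30)
  4P = (29, 6)
  5P = (28, 17)
  6P = (28, 14)
  7P = (29, 25)
  8P = (5, 1)
  ... (continuing to 11P)
  11P = O

ord(P) = 11


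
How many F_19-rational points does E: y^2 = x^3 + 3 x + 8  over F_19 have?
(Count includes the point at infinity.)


For each x in F_19, count y with y^2 = x^3 + 3 x + 8 mod 19:
  x = 3: RHS = 6, y in [5, 14]  -> 2 point(s)
  x = 7: RHS = 11, y in [7, 12]  -> 2 point(s)
  x = 9: RHS = 4, y in [2, 17]  -> 2 point(s)
  x = 11: RHS = 4, y in [2, 17]  -> 2 point(s)
  x = 12: RHS = 5, y in [9, 10]  -> 2 point(s)
  x = 14: RHS = 1, y in [1, 18]  -> 2 point(s)
  x = 18: RHS = 4, y in [2, 17]  -> 2 point(s)
Affine points: 14. Add the point at infinity: total = 15.

#E(F_19) = 15


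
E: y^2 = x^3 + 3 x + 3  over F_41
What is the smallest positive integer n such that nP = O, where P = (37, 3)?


Compute successive multiples of P until we hit O:
  1P = (37, 3)
  2P = (29, 24)
  3P = (12, 39)
  4P = (15, 26)
  5P = (10, 34)
  6P = (33, 0)
  7P = (10, 7)
  8P = (15, 15)
  ... (continuing to 12P)
  12P = O

ord(P) = 12


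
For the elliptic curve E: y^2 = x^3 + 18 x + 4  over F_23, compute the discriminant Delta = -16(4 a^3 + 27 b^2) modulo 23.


4 a^3 + 27 b^2 = 4*18^3 + 27*4^2 = 23328 + 432 = 23760
Delta = -16 * (23760) = -380160
Delta mod 23 = 7

Delta = 7 (mod 23)


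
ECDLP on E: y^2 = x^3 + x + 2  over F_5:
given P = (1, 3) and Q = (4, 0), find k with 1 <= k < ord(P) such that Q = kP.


Enumerate multiples of P until we hit Q = (4, 0):
  1P = (1, 3)
  2P = (4, 0)
Match found at i = 2.

k = 2


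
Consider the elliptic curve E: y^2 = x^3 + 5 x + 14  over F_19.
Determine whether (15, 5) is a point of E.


Check whether y^2 = x^3 + 5 x + 14 (mod 19) for (x, y) = (15, 5).
LHS: y^2 = 5^2 mod 19 = 6
RHS: x^3 + 5 x + 14 = 15^3 + 5*15 + 14 mod 19 = 6
LHS = RHS

Yes, on the curve


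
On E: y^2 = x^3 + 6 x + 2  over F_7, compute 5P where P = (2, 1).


k = 5 = 101_2 (binary, LSB first: 101)
Double-and-add from P = (2, 1):
  bit 0 = 1: acc = O + (2, 1) = (2, 1)
  bit 1 = 0: acc unchanged = (2, 1)
  bit 2 = 1: acc = (2, 1) + (1, 3) = (1, 4)

5P = (1, 4)


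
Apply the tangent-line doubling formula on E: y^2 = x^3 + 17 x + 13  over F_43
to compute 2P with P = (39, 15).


Doubling: s = (3 x1^2 + a) / (2 y1)
s = (3*39^2 + 17) / (2*15) mod 43 = 38
x3 = s^2 - 2 x1 mod 43 = 38^2 - 2*39 = 33
y3 = s (x1 - x3) - y1 mod 43 = 38 * (39 - 33) - 15 = 41

2P = (33, 41)


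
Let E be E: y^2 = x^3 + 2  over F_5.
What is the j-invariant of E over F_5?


Delta = -16(4 a^3 + 27 b^2) mod 5 = 2
-1728 * (4 a)^3 = -1728 * (4*0)^3 mod 5 = 0
j = 0 * 2^(-1) mod 5 = 0

j = 0 (mod 5)


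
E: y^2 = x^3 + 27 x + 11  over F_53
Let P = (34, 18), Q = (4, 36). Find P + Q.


P != Q, so use the chord formula.
s = (y2 - y1) / (x2 - x1) = (18) / (23) mod 53 = 10
x3 = s^2 - x1 - x2 mod 53 = 10^2 - 34 - 4 = 9
y3 = s (x1 - x3) - y1 mod 53 = 10 * (34 - 9) - 18 = 20

P + Q = (9, 20)


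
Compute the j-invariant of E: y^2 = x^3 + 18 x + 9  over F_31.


Delta = -16(4 a^3 + 27 b^2) mod 31 = 30
-1728 * (4 a)^3 = -1728 * (4*18)^3 mod 31 = 2
j = 2 * 30^(-1) mod 31 = 29

j = 29 (mod 31)


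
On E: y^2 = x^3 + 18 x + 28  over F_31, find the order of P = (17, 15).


Compute successive multiples of P until we hit O:
  1P = (17, 15)
  2P = (7, 1)
  3P = (4, 28)
  4P = (11, 10)
  5P = (8, 8)
  6P = (20, 24)
  7P = (3, 27)
  8P = (13, 17)
  ... (continuing to 39P)
  39P = O

ord(P) = 39


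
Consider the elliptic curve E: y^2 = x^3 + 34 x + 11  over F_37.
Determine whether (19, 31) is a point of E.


Check whether y^2 = x^3 + 34 x + 11 (mod 37) for (x, y) = (19, 31).
LHS: y^2 = 31^2 mod 37 = 36
RHS: x^3 + 34 x + 11 = 19^3 + 34*19 + 11 mod 37 = 5
LHS != RHS

No, not on the curve


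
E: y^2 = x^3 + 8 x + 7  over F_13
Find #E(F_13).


For each x in F_13, count y with y^2 = x^3 + 8 x + 7 mod 13:
  x = 1: RHS = 3, y in [4, 9]  -> 2 point(s)
  x = 4: RHS = 12, y in [5, 8]  -> 2 point(s)
  x = 5: RHS = 3, y in [4, 9]  -> 2 point(s)
  x = 7: RHS = 3, y in [4, 9]  -> 2 point(s)
  x = 11: RHS = 9, y in [3, 10]  -> 2 point(s)
Affine points: 10. Add the point at infinity: total = 11.

#E(F_13) = 11


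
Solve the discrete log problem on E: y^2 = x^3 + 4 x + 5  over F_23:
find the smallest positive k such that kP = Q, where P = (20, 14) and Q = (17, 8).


Enumerate multiples of P until we hit Q = (17, 8):
  1P = (20, 14)
  2P = (15, 17)
  3P = (4, 4)
  4P = (17, 8)
Match found at i = 4.

k = 4


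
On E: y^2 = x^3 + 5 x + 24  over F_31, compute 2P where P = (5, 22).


k = 2 = 10_2 (binary, LSB first: 01)
Double-and-add from P = (5, 22):
  bit 0 = 0: acc unchanged = O
  bit 1 = 1: acc = O + (22, 26) = (22, 26)

2P = (22, 26)


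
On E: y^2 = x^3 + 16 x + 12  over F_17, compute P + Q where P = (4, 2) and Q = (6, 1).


P != Q, so use the chord formula.
s = (y2 - y1) / (x2 - x1) = (16) / (2) mod 17 = 8
x3 = s^2 - x1 - x2 mod 17 = 8^2 - 4 - 6 = 3
y3 = s (x1 - x3) - y1 mod 17 = 8 * (4 - 3) - 2 = 6

P + Q = (3, 6)


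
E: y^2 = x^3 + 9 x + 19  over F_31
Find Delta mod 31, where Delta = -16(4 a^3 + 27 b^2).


4 a^3 + 27 b^2 = 4*9^3 + 27*19^2 = 2916 + 9747 = 12663
Delta = -16 * (12663) = -202608
Delta mod 31 = 8

Delta = 8 (mod 31)


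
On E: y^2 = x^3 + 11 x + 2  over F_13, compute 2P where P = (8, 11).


Doubling: s = (3 x1^2 + a) / (2 y1)
s = (3*8^2 + 11) / (2*11) mod 13 = 11
x3 = s^2 - 2 x1 mod 13 = 11^2 - 2*8 = 1
y3 = s (x1 - x3) - y1 mod 13 = 11 * (8 - 1) - 11 = 1

2P = (1, 1)
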